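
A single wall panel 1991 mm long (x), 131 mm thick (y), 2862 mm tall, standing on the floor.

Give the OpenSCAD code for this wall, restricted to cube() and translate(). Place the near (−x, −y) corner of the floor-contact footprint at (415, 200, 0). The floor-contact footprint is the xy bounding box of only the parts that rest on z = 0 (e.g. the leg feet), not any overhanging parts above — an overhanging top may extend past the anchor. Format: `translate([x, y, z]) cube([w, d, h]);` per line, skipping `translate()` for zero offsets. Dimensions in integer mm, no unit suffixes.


translate([415, 200, 0]) cube([1991, 131, 2862]);


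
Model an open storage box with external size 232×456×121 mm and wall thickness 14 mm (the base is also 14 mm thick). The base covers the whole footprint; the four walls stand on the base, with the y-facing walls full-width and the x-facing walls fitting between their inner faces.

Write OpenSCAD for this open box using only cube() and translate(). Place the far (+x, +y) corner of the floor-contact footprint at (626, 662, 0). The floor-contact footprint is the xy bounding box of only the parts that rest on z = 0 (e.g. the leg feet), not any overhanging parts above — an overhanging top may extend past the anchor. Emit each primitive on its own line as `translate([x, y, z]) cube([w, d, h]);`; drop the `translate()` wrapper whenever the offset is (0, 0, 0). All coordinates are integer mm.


translate([394, 206, 0]) cube([232, 456, 14]);
translate([394, 206, 14]) cube([232, 14, 107]);
translate([394, 648, 14]) cube([232, 14, 107]);
translate([394, 220, 14]) cube([14, 428, 107]);
translate([612, 220, 14]) cube([14, 428, 107]);


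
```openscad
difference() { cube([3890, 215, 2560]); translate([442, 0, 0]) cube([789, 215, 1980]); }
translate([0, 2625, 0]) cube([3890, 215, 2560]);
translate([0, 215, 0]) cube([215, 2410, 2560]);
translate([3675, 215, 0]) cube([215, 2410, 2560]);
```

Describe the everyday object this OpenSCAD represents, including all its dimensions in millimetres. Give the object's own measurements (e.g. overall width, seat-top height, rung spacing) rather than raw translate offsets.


A single room: four walls, each 2560 mm tall and 215 mm thick, enclosing an outside footprint 3890×2840 mm (x × y), no floor or roof. The front and back walls (−y and +y sides) run the full x-width; the side walls fit between their inner faces. A door opening 789 mm wide and 1980 mm tall is cut through the front wall from the floor up, its −x edge 442 mm from the wall's −x end.


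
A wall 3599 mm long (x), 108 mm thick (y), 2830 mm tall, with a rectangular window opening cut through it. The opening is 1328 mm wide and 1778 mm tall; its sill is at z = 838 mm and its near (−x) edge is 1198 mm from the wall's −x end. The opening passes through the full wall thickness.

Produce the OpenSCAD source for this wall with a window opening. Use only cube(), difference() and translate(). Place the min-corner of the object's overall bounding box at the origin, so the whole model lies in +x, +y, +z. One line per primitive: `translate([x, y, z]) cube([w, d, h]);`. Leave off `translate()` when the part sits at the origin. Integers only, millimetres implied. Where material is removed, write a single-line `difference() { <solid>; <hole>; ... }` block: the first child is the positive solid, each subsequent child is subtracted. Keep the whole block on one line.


difference() { cube([3599, 108, 2830]); translate([1198, 0, 838]) cube([1328, 108, 1778]); }


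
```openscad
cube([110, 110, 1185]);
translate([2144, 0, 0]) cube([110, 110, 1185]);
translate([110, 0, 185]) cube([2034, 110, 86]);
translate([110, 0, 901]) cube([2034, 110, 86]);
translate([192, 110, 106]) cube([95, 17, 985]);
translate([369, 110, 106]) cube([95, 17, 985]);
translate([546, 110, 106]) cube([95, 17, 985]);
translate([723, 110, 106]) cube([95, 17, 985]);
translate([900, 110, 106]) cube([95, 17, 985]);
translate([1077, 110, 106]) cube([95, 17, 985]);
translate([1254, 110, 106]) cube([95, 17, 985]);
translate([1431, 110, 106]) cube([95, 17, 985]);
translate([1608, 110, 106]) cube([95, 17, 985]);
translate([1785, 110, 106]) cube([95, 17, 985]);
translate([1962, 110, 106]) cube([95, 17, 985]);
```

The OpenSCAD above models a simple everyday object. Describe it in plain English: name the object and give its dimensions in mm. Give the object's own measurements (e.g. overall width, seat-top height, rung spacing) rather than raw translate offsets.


A fence section. Two 110×110 mm posts, 1185 mm tall, stand on the floor with a clear span of 2034 mm between their inner faces. Two horizontal rails of 110×86 mm section span the gap between the posts with their undersides at z = 185 mm and z = 901 mm, flush with the posts' −y face. 11 pickets, each 95 mm wide, 17 mm thick and 985 mm tall, are fixed to the +y face of the rails with their bottoms at z = 106 mm, spaced across the span with a 82 mm gap after the −x post and between neighbouring pickets, with 87 mm left before the +x post.


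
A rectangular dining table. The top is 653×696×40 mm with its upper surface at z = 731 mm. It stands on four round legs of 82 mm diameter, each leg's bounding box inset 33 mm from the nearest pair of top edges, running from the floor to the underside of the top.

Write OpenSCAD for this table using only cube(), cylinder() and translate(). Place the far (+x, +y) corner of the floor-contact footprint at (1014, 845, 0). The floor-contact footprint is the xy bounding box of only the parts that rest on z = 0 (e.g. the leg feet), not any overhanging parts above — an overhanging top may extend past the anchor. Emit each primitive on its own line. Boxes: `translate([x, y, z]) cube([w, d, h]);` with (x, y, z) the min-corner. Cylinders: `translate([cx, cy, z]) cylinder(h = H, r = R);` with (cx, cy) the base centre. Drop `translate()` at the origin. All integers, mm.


translate([394, 182, 691]) cube([653, 696, 40]);
translate([468, 256, 0]) cylinder(h = 691, r = 41);
translate([973, 256, 0]) cylinder(h = 691, r = 41);
translate([468, 804, 0]) cylinder(h = 691, r = 41);
translate([973, 804, 0]) cylinder(h = 691, r = 41);


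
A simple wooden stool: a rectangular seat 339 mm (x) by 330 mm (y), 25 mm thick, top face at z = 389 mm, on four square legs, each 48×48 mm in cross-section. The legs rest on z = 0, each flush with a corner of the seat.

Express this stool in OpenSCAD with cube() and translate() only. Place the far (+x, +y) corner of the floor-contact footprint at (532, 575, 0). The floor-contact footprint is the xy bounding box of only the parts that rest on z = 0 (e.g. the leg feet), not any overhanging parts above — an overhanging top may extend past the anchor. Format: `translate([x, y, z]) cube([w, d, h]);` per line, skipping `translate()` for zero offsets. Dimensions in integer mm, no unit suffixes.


// leg_h = 389 - 25 = 364
translate([193, 245, 364]) cube([339, 330, 25]);
translate([193, 245, 0]) cube([48, 48, 364]);
translate([484, 245, 0]) cube([48, 48, 364]);
translate([193, 527, 0]) cube([48, 48, 364]);
translate([484, 527, 0]) cube([48, 48, 364]);


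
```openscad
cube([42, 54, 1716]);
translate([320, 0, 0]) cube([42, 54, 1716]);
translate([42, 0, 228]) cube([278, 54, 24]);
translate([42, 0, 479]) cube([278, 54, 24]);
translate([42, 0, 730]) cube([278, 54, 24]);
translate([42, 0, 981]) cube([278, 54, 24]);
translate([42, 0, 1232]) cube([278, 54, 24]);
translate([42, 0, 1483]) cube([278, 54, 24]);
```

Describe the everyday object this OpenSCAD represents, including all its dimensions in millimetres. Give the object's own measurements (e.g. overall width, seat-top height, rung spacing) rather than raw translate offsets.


A straight ladder. Two 42×54 mm vertical rails, 1716 mm tall, stand 362 mm apart (outside-to-outside) with their front faces coplanar on the −y side. 6 rungs, each 54 mm deep and 24 mm tall, span between the inner faces of the rails, front faces flush with the rails. The lowest rung's underside is at z = 228 mm and rungs are spaced 251 mm apart (underside to underside).


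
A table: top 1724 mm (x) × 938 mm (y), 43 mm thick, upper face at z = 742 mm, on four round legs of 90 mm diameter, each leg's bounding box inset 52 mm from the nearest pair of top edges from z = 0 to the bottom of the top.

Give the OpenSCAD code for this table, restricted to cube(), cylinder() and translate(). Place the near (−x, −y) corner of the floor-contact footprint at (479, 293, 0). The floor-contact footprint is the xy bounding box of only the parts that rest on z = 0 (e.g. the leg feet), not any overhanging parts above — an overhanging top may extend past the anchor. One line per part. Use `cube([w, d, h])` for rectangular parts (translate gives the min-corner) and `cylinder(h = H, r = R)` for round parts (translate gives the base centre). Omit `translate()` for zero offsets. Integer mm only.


translate([427, 241, 699]) cube([1724, 938, 43]);
translate([524, 338, 0]) cylinder(h = 699, r = 45);
translate([2054, 338, 0]) cylinder(h = 699, r = 45);
translate([524, 1082, 0]) cylinder(h = 699, r = 45);
translate([2054, 1082, 0]) cylinder(h = 699, r = 45);


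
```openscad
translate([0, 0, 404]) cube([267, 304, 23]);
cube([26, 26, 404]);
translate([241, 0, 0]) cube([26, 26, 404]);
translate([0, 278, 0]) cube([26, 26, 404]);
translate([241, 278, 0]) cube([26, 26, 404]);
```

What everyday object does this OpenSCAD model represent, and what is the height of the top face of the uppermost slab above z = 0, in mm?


A stool. The seat height is 427 mm.

A 267×304×23 slab at z = 404 on four corner posts — a stool. The seat top is 404 + 23 = 427 mm.


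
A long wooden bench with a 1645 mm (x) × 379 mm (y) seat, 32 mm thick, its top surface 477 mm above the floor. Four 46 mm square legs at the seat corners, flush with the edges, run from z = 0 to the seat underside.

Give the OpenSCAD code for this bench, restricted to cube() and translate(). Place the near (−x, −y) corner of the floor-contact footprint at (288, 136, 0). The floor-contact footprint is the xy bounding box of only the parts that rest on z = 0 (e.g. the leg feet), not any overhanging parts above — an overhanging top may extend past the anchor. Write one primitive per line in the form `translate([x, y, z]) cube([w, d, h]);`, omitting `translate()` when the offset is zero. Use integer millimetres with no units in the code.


translate([288, 136, 445]) cube([1645, 379, 32]);
translate([288, 136, 0]) cube([46, 46, 445]);
translate([288, 469, 0]) cube([46, 46, 445]);
translate([1887, 136, 0]) cube([46, 46, 445]);
translate([1887, 469, 0]) cube([46, 46, 445]);


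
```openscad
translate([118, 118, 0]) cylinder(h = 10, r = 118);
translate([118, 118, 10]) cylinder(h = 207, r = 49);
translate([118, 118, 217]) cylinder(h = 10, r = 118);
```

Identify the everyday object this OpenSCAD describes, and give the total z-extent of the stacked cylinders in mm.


A spool. The overall height is 227 mm.

Three coaxial cylinders, large–small–large — a spool. Two 10 mm flanges and a 207 mm core give 10 + 207 + 10 = 227 mm.


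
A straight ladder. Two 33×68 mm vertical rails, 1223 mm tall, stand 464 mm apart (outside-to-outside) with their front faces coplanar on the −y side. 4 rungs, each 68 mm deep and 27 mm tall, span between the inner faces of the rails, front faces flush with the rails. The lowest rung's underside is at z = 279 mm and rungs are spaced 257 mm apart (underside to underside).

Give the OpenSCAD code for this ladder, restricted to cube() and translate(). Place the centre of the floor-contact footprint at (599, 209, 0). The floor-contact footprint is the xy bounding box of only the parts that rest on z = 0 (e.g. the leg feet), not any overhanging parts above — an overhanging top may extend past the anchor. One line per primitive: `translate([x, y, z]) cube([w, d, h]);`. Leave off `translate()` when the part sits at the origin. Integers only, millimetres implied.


translate([367, 175, 0]) cube([33, 68, 1223]);
translate([798, 175, 0]) cube([33, 68, 1223]);
translate([400, 175, 279]) cube([398, 68, 27]);
translate([400, 175, 536]) cube([398, 68, 27]);
translate([400, 175, 793]) cube([398, 68, 27]);
translate([400, 175, 1050]) cube([398, 68, 27]);


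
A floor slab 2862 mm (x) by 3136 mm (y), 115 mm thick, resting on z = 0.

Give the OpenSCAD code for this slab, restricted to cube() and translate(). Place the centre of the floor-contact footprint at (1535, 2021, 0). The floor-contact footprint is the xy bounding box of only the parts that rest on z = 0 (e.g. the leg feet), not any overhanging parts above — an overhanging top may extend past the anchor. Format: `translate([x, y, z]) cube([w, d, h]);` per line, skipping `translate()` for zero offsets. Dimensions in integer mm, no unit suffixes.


translate([104, 453, 0]) cube([2862, 3136, 115]);


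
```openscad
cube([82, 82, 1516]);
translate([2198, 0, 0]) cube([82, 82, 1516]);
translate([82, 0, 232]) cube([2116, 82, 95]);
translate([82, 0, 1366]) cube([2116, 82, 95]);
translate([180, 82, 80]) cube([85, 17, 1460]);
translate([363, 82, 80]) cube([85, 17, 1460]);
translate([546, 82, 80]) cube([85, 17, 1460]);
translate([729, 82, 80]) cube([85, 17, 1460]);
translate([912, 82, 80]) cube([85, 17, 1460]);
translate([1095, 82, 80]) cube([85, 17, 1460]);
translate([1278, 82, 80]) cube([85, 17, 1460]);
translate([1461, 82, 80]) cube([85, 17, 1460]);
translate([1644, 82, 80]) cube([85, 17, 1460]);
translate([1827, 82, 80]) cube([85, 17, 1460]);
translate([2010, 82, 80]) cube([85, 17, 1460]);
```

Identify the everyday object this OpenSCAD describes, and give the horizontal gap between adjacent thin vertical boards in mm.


A fence section. The picket gap is 98 mm.

Two posts, two rails, 11 pickets — a fence section. Span 2116 mm holds 11 pickets of 85 mm with 12 equal gaps: ⌊(2116 − 11·85) / 12⌋ = 98 mm.


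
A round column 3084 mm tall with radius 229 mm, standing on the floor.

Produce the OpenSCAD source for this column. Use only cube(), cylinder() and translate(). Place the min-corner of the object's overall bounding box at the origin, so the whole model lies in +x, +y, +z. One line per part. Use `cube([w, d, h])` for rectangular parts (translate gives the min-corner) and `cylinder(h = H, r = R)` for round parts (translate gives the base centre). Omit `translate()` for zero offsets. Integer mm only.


translate([229, 229, 0]) cylinder(h = 3084, r = 229);


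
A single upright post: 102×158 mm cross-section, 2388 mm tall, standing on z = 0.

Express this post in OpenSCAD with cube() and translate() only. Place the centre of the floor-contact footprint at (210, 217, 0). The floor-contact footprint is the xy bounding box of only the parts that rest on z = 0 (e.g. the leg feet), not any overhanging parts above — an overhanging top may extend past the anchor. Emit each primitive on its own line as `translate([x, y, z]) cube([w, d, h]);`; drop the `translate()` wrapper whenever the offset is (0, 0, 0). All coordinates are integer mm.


translate([159, 138, 0]) cube([102, 158, 2388]);


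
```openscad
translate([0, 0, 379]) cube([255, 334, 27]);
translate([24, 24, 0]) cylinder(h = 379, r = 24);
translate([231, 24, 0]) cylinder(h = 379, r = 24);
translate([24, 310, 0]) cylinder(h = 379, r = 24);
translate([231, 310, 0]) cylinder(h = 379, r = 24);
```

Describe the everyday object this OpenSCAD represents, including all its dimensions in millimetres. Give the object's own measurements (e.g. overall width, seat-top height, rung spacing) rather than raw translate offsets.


A simple wooden stool: a rectangular seat 255 mm (x) by 334 mm (y), 27 mm thick, top face at z = 406 mm, on four round legs, each 48 mm in diameter. The legs rest on z = 0, each leg's axis is inset half a diameter from the nearest pair of seat edges (so the leg's bounding box is flush with the corner).


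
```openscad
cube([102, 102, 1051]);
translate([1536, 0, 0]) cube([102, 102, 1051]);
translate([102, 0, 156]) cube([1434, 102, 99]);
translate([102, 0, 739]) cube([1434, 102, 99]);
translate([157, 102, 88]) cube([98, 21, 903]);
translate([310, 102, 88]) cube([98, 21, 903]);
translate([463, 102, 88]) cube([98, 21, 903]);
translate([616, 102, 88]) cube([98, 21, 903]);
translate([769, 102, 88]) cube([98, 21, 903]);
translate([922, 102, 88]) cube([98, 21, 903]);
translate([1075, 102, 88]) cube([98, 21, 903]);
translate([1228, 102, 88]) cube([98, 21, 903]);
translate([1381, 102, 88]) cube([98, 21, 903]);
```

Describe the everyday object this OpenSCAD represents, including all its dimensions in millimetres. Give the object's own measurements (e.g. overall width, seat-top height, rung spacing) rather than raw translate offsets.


A fence section. Two 102×102 mm posts, 1051 mm tall, stand on the floor with a clear span of 1434 mm between their inner faces. Two horizontal rails of 102×99 mm section span the gap between the posts with their undersides at z = 156 mm and z = 739 mm, flush with the posts' −y face. 9 pickets, each 98 mm wide, 21 mm thick and 903 mm tall, are fixed to the +y face of the rails with their bottoms at z = 88 mm, spaced across the span with a 55 mm gap after the −x post and between neighbouring pickets, with 57 mm left before the +x post.


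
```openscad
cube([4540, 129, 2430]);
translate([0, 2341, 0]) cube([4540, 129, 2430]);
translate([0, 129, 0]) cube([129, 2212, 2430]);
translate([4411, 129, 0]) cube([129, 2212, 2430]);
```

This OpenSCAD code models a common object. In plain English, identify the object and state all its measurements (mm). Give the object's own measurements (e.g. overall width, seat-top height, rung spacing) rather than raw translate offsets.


The wall frame of a small rectangular building: four walls, each 2430 mm tall and 129 mm thick, enclosing a footprint 4540 mm (x) by 2470 mm (y) outside-to-outside, with no floor or roof. The front and back walls (the −y and +y sides) span the full width; the two side walls fit between them.


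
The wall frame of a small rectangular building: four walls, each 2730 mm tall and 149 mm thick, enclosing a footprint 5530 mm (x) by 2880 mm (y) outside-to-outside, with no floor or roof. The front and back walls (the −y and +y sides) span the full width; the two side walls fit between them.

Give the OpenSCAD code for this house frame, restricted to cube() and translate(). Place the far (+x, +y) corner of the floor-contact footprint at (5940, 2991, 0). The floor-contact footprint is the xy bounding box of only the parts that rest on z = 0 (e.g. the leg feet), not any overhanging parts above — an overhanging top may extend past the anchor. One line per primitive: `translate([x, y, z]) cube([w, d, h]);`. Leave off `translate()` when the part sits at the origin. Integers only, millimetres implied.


translate([410, 111, 0]) cube([5530, 149, 2730]);
translate([410, 2842, 0]) cube([5530, 149, 2730]);
translate([410, 260, 0]) cube([149, 2582, 2730]);
translate([5791, 260, 0]) cube([149, 2582, 2730]);


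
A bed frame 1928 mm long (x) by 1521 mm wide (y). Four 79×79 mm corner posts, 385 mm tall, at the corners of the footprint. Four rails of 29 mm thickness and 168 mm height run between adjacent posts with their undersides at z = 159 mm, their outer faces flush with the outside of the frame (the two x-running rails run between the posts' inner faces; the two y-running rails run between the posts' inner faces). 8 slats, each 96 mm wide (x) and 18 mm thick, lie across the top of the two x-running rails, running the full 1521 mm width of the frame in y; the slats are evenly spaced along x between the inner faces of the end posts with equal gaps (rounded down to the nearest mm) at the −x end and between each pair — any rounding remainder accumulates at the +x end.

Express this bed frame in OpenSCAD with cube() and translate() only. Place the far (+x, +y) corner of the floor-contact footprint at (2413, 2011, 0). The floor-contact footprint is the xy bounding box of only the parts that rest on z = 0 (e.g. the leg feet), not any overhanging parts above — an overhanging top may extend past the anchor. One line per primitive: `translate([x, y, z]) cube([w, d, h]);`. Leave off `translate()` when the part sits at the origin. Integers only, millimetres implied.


// slat z = rail_z + rail_h = 159 + 168 = 327
// slat gap = ⌊(1770 − 8·96) / 9⌋ = 111
translate([485, 490, 0]) cube([79, 79, 385]);
translate([485, 1932, 0]) cube([79, 79, 385]);
translate([2334, 490, 0]) cube([79, 79, 385]);
translate([2334, 1932, 0]) cube([79, 79, 385]);
translate([564, 490, 159]) cube([1770, 29, 168]);
translate([564, 1982, 159]) cube([1770, 29, 168]);
translate([485, 569, 159]) cube([29, 1363, 168]);
translate([2384, 569, 159]) cube([29, 1363, 168]);
translate([675, 490, 327]) cube([96, 1521, 18]);
translate([882, 490, 327]) cube([96, 1521, 18]);
translate([1089, 490, 327]) cube([96, 1521, 18]);
translate([1296, 490, 327]) cube([96, 1521, 18]);
translate([1503, 490, 327]) cube([96, 1521, 18]);
translate([1710, 490, 327]) cube([96, 1521, 18]);
translate([1917, 490, 327]) cube([96, 1521, 18]);
translate([2124, 490, 327]) cube([96, 1521, 18]);


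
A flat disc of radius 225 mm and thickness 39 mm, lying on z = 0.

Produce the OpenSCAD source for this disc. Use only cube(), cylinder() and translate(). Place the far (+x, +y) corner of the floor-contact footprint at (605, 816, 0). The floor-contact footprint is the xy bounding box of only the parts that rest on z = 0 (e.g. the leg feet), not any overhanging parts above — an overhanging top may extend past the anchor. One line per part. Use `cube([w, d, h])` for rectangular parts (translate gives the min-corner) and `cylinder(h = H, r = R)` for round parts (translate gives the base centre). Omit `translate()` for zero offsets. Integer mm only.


translate([380, 591, 0]) cylinder(h = 39, r = 225);


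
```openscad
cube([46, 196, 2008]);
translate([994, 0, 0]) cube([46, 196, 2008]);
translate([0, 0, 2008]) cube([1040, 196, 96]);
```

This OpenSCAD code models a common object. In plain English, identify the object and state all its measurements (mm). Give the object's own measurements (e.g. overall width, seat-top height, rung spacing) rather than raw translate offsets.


A door frame. The clear opening is 948 mm wide and 2008 mm high. Two 46 mm wide jambs, 196 mm deep, stand either side of the opening from the floor to the top of the opening. A 96 mm thick head sits across the top of both jambs, spanning the full outside width of the frame.


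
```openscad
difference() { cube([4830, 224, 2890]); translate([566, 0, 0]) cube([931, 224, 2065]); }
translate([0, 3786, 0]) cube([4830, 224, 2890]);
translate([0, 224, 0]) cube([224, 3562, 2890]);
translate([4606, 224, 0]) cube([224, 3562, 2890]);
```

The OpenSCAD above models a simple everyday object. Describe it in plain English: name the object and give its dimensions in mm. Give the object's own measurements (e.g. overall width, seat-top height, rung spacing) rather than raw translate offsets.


A single room: four walls, each 2890 mm tall and 224 mm thick, enclosing an outside footprint 4830×4010 mm (x × y), no floor or roof. The front and back walls (−y and +y sides) run the full x-width; the side walls fit between their inner faces. A door opening 931 mm wide and 2065 mm tall is cut through the front wall from the floor up, its −x edge 566 mm from the wall's −x end.


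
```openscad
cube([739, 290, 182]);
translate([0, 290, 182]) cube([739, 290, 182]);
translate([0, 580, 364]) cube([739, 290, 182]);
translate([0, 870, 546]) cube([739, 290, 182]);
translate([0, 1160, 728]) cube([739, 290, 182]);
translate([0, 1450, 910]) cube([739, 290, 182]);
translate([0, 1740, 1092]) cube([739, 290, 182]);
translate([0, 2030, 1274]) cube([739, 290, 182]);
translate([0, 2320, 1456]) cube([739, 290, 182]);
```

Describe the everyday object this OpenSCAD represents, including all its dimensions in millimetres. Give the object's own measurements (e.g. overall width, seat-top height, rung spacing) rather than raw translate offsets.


A straight staircase of 9 solid steps. Each step is 739 mm wide (x), 290 mm deep (y, the going) and 182 mm tall (the rise). The first step rests on the floor; each subsequent step sits one going further in +y and one rise higher in +z, directly behind and above the previous step with no overlap.


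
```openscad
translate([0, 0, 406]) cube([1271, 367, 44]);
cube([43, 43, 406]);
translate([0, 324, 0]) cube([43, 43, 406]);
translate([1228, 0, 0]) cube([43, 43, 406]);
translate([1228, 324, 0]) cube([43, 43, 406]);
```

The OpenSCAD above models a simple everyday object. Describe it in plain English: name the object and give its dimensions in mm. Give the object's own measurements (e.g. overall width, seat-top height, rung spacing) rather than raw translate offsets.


A bench: a 1271×367 mm seat slab, 44 mm thick, top at z = 450 mm, on four 43×43 mm square legs flush with the seat corners and standing on z = 0.


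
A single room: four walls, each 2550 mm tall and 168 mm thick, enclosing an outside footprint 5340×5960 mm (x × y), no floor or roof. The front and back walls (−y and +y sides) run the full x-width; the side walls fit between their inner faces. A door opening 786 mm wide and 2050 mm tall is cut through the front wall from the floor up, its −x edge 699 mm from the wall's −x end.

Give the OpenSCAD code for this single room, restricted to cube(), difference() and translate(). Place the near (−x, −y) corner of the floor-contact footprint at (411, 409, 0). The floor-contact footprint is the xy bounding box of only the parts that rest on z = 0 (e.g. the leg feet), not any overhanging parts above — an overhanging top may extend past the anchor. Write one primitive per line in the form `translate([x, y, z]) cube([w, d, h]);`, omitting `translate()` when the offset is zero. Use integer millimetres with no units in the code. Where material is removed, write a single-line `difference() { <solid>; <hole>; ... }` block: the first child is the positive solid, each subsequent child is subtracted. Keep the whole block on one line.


difference() { translate([411, 409, 0]) cube([5340, 168, 2550]); translate([1110, 409, 0]) cube([786, 168, 2050]); }
translate([411, 6201, 0]) cube([5340, 168, 2550]);
translate([411, 577, 0]) cube([168, 5624, 2550]);
translate([5583, 577, 0]) cube([168, 5624, 2550]);


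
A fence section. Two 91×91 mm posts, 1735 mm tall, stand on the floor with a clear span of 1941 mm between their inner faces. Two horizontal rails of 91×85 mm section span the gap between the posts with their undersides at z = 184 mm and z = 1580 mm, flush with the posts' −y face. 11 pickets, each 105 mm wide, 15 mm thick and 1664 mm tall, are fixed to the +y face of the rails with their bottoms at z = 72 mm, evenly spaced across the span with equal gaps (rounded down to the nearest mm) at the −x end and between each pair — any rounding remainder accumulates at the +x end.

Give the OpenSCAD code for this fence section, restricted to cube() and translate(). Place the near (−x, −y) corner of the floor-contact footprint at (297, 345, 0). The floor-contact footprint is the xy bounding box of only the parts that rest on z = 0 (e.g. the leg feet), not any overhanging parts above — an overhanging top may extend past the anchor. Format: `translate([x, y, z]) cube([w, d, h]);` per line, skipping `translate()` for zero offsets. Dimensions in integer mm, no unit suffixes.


translate([297, 345, 0]) cube([91, 91, 1735]);
translate([2329, 345, 0]) cube([91, 91, 1735]);
translate([388, 345, 184]) cube([1941, 91, 85]);
translate([388, 345, 1580]) cube([1941, 91, 85]);
translate([453, 436, 72]) cube([105, 15, 1664]);
translate([623, 436, 72]) cube([105, 15, 1664]);
translate([793, 436, 72]) cube([105, 15, 1664]);
translate([963, 436, 72]) cube([105, 15, 1664]);
translate([1133, 436, 72]) cube([105, 15, 1664]);
translate([1303, 436, 72]) cube([105, 15, 1664]);
translate([1473, 436, 72]) cube([105, 15, 1664]);
translate([1643, 436, 72]) cube([105, 15, 1664]);
translate([1813, 436, 72]) cube([105, 15, 1664]);
translate([1983, 436, 72]) cube([105, 15, 1664]);
translate([2153, 436, 72]) cube([105, 15, 1664]);


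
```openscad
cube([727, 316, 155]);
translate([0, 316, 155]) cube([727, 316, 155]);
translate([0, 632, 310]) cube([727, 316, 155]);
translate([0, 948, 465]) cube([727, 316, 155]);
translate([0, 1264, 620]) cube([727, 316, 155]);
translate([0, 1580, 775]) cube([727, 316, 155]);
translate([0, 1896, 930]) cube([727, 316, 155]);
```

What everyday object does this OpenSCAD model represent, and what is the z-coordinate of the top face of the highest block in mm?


A staircase. The total rise is 1085 mm.

7 identical blocks, each offset up and back from the previous — a staircase. Each step is 155 mm tall and there are 7 of them, so the total rise is 7 × 155 = 1085 mm.


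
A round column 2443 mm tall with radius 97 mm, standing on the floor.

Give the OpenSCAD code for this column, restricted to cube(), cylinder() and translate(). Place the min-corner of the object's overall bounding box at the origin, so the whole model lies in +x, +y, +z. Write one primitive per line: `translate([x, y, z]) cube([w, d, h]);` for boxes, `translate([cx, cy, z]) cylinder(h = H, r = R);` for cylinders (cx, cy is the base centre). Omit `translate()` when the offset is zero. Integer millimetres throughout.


translate([97, 97, 0]) cylinder(h = 2443, r = 97);


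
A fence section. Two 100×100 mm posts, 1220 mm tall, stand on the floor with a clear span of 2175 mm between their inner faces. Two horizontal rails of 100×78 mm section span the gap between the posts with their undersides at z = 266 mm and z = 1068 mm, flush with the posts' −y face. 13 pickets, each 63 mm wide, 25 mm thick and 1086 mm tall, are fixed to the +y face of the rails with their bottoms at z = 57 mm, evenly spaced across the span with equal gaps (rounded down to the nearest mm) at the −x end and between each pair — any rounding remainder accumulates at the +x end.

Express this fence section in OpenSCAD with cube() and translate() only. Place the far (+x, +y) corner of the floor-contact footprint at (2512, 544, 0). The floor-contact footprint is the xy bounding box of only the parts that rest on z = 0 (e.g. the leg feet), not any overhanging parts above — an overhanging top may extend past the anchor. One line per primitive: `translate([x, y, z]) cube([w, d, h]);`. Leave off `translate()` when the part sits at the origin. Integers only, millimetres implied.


translate([137, 444, 0]) cube([100, 100, 1220]);
translate([2412, 444, 0]) cube([100, 100, 1220]);
translate([237, 444, 266]) cube([2175, 100, 78]);
translate([237, 444, 1068]) cube([2175, 100, 78]);
translate([333, 544, 57]) cube([63, 25, 1086]);
translate([492, 544, 57]) cube([63, 25, 1086]);
translate([651, 544, 57]) cube([63, 25, 1086]);
translate([810, 544, 57]) cube([63, 25, 1086]);
translate([969, 544, 57]) cube([63, 25, 1086]);
translate([1128, 544, 57]) cube([63, 25, 1086]);
translate([1287, 544, 57]) cube([63, 25, 1086]);
translate([1446, 544, 57]) cube([63, 25, 1086]);
translate([1605, 544, 57]) cube([63, 25, 1086]);
translate([1764, 544, 57]) cube([63, 25, 1086]);
translate([1923, 544, 57]) cube([63, 25, 1086]);
translate([2082, 544, 57]) cube([63, 25, 1086]);
translate([2241, 544, 57]) cube([63, 25, 1086]);


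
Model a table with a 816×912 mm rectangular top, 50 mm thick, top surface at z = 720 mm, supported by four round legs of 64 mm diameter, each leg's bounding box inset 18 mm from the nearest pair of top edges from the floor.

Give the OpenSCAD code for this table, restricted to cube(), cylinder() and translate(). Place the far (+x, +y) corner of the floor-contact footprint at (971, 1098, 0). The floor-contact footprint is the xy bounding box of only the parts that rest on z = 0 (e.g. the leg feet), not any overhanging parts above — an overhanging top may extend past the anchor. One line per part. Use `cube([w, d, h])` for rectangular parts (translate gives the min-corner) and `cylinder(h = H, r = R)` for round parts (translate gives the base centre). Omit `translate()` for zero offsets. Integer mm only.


// leg_h = 720 - 50 = 670
translate([173, 204, 670]) cube([816, 912, 50]);
translate([223, 254, 0]) cylinder(h = 670, r = 32);
translate([939, 254, 0]) cylinder(h = 670, r = 32);
translate([223, 1066, 0]) cylinder(h = 670, r = 32);
translate([939, 1066, 0]) cylinder(h = 670, r = 32);


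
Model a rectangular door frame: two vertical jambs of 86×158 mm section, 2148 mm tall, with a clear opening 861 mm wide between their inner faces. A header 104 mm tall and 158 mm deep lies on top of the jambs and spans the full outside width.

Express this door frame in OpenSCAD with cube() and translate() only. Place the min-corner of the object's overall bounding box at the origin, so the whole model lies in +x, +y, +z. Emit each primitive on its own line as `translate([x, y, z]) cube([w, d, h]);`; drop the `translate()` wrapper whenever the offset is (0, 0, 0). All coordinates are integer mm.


cube([86, 158, 2148]);
translate([947, 0, 0]) cube([86, 158, 2148]);
translate([0, 0, 2148]) cube([1033, 158, 104]);


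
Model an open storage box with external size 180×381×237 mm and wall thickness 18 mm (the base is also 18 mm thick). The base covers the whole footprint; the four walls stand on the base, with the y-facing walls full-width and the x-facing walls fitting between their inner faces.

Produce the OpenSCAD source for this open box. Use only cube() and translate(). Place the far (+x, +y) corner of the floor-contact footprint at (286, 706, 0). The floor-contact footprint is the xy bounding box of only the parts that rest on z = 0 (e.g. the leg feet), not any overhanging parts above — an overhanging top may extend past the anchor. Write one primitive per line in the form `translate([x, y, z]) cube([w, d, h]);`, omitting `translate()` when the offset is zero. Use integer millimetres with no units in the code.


translate([106, 325, 0]) cube([180, 381, 18]);
translate([106, 325, 18]) cube([180, 18, 219]);
translate([106, 688, 18]) cube([180, 18, 219]);
translate([106, 343, 18]) cube([18, 345, 219]);
translate([268, 343, 18]) cube([18, 345, 219]);


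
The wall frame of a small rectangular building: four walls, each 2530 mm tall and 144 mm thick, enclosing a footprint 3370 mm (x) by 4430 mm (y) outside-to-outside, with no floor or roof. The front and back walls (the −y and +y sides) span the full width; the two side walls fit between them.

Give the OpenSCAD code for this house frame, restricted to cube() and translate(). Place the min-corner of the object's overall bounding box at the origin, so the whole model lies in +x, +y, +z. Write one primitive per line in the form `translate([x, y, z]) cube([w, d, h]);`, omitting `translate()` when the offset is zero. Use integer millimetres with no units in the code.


cube([3370, 144, 2530]);
translate([0, 4286, 0]) cube([3370, 144, 2530]);
translate([0, 144, 0]) cube([144, 4142, 2530]);
translate([3226, 144, 0]) cube([144, 4142, 2530]);


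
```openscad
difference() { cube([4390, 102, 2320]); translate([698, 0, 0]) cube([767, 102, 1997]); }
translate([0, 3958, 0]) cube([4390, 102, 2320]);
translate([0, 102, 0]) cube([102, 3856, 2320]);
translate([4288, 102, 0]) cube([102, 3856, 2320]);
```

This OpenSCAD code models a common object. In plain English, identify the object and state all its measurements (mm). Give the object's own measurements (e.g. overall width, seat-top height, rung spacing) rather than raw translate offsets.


A single room: four walls, each 2320 mm tall and 102 mm thick, enclosing an outside footprint 4390×4060 mm (x × y), no floor or roof. The front and back walls (−y and +y sides) run the full x-width; the side walls fit between their inner faces. A door opening 767 mm wide and 1997 mm tall is cut through the front wall from the floor up, its −x edge 698 mm from the wall's −x end.


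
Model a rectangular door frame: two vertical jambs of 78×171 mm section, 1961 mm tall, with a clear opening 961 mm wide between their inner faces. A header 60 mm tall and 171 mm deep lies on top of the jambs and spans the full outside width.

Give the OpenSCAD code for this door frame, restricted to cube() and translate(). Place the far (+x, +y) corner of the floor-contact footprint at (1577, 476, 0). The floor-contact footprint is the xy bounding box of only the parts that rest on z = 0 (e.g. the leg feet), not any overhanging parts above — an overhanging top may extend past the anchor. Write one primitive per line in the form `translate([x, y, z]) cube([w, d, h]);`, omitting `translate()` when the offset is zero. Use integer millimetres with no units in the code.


translate([460, 305, 0]) cube([78, 171, 1961]);
translate([1499, 305, 0]) cube([78, 171, 1961]);
translate([460, 305, 1961]) cube([1117, 171, 60]);


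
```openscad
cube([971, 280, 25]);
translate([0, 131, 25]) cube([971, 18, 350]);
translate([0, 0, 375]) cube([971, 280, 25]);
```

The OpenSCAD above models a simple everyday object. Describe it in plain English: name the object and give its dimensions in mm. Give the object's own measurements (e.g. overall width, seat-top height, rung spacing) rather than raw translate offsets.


An I-beam lying along x, 971 mm long. Overall section height 400 mm. Two flanges 280 mm wide (y) and 25 mm thick, one on the floor and one at the top; a web 18 mm thick runs between them, centred on the flange width.


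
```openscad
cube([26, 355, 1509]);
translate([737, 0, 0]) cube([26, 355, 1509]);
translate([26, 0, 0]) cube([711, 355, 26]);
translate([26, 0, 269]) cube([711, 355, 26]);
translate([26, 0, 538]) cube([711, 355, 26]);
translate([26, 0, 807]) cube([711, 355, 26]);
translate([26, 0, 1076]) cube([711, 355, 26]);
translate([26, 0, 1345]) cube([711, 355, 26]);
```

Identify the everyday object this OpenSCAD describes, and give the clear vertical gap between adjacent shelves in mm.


A bookshelf. The clear shelf gap is 243 mm.

Two tall side panels with 6 horizontal boards between them — a bookshelf. The first two shelf undersides are at z = 0 and z = 269; with shelf thickness 26, the clear gap is 269 − 0 − 26 = 243 mm.


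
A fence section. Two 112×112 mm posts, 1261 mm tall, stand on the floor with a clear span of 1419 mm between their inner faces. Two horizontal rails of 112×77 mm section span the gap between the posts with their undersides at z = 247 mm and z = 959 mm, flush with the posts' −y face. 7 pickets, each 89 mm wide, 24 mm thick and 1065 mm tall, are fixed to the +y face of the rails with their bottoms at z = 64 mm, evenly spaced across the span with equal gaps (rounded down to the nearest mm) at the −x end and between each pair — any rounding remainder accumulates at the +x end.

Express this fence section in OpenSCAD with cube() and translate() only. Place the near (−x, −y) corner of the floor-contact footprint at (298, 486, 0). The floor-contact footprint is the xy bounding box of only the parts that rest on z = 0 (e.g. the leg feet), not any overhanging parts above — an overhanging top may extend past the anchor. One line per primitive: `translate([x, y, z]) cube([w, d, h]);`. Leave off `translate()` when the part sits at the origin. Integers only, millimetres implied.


translate([298, 486, 0]) cube([112, 112, 1261]);
translate([1829, 486, 0]) cube([112, 112, 1261]);
translate([410, 486, 247]) cube([1419, 112, 77]);
translate([410, 486, 959]) cube([1419, 112, 77]);
translate([509, 598, 64]) cube([89, 24, 1065]);
translate([697, 598, 64]) cube([89, 24, 1065]);
translate([885, 598, 64]) cube([89, 24, 1065]);
translate([1073, 598, 64]) cube([89, 24, 1065]);
translate([1261, 598, 64]) cube([89, 24, 1065]);
translate([1449, 598, 64]) cube([89, 24, 1065]);
translate([1637, 598, 64]) cube([89, 24, 1065]);


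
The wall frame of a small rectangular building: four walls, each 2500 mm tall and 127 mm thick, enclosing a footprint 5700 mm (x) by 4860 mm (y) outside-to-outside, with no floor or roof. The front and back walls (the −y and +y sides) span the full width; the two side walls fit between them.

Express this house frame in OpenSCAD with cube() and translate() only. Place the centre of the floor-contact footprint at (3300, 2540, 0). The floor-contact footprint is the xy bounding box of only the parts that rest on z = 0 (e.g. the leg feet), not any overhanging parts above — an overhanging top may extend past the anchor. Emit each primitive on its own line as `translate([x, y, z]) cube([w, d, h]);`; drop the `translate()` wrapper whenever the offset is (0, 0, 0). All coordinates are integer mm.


translate([450, 110, 0]) cube([5700, 127, 2500]);
translate([450, 4843, 0]) cube([5700, 127, 2500]);
translate([450, 237, 0]) cube([127, 4606, 2500]);
translate([6023, 237, 0]) cube([127, 4606, 2500]);
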